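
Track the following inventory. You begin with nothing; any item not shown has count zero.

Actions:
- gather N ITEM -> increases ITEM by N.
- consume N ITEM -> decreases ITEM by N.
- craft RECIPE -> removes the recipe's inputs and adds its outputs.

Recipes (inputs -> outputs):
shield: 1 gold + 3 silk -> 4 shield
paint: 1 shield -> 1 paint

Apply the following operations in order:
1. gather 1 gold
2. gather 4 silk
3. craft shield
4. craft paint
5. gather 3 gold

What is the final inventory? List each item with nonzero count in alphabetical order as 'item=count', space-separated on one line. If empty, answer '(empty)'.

After 1 (gather 1 gold): gold=1
After 2 (gather 4 silk): gold=1 silk=4
After 3 (craft shield): shield=4 silk=1
After 4 (craft paint): paint=1 shield=3 silk=1
After 5 (gather 3 gold): gold=3 paint=1 shield=3 silk=1

Answer: gold=3 paint=1 shield=3 silk=1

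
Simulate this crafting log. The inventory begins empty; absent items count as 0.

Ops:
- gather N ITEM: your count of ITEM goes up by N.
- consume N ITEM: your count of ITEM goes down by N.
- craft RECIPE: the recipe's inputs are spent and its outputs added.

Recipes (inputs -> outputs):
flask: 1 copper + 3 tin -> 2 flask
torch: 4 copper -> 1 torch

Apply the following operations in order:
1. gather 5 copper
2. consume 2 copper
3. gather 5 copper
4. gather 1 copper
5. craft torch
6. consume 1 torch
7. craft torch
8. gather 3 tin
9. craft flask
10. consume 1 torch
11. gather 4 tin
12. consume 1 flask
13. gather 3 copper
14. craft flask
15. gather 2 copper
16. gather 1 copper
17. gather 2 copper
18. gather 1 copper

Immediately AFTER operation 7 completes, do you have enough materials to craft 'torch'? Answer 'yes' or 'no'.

After 1 (gather 5 copper): copper=5
After 2 (consume 2 copper): copper=3
After 3 (gather 5 copper): copper=8
After 4 (gather 1 copper): copper=9
After 5 (craft torch): copper=5 torch=1
After 6 (consume 1 torch): copper=5
After 7 (craft torch): copper=1 torch=1

Answer: no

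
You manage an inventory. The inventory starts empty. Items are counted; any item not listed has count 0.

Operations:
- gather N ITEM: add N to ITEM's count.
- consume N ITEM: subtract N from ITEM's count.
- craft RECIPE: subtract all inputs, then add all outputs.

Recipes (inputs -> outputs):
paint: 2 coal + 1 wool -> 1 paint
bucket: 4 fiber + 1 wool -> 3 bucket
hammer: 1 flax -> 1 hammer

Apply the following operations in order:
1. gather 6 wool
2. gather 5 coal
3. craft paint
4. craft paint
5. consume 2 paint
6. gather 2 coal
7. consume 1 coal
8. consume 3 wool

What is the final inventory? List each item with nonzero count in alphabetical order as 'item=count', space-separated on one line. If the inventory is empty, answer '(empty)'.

Answer: coal=2 wool=1

Derivation:
After 1 (gather 6 wool): wool=6
After 2 (gather 5 coal): coal=5 wool=6
After 3 (craft paint): coal=3 paint=1 wool=5
After 4 (craft paint): coal=1 paint=2 wool=4
After 5 (consume 2 paint): coal=1 wool=4
After 6 (gather 2 coal): coal=3 wool=4
After 7 (consume 1 coal): coal=2 wool=4
After 8 (consume 3 wool): coal=2 wool=1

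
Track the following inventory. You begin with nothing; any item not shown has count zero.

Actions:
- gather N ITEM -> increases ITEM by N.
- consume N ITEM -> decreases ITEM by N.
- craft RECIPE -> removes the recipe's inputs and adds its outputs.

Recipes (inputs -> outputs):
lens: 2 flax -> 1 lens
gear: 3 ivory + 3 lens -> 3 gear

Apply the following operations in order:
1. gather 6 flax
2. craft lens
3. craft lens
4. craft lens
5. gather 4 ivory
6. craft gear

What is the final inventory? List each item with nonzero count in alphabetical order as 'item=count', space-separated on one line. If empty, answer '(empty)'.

Answer: gear=3 ivory=1

Derivation:
After 1 (gather 6 flax): flax=6
After 2 (craft lens): flax=4 lens=1
After 3 (craft lens): flax=2 lens=2
After 4 (craft lens): lens=3
After 5 (gather 4 ivory): ivory=4 lens=3
After 6 (craft gear): gear=3 ivory=1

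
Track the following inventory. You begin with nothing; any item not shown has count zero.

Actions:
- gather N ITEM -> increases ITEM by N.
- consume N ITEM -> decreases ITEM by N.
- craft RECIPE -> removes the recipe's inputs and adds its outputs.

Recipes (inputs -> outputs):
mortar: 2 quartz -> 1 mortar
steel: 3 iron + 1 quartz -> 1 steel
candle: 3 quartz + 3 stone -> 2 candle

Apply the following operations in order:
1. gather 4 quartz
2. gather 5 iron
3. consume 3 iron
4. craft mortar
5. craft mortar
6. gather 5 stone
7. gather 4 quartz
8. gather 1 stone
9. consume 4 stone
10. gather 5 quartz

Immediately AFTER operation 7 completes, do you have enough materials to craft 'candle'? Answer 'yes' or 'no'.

After 1 (gather 4 quartz): quartz=4
After 2 (gather 5 iron): iron=5 quartz=4
After 3 (consume 3 iron): iron=2 quartz=4
After 4 (craft mortar): iron=2 mortar=1 quartz=2
After 5 (craft mortar): iron=2 mortar=2
After 6 (gather 5 stone): iron=2 mortar=2 stone=5
After 7 (gather 4 quartz): iron=2 mortar=2 quartz=4 stone=5

Answer: yes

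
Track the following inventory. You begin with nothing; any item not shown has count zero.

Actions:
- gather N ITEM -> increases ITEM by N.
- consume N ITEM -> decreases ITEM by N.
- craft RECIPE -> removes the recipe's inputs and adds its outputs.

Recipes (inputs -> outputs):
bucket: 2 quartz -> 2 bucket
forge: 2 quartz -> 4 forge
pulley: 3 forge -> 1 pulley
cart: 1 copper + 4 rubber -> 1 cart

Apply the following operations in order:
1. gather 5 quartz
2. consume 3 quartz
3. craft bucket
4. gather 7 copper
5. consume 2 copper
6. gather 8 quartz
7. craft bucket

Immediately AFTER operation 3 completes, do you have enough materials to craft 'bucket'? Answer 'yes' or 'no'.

After 1 (gather 5 quartz): quartz=5
After 2 (consume 3 quartz): quartz=2
After 3 (craft bucket): bucket=2

Answer: no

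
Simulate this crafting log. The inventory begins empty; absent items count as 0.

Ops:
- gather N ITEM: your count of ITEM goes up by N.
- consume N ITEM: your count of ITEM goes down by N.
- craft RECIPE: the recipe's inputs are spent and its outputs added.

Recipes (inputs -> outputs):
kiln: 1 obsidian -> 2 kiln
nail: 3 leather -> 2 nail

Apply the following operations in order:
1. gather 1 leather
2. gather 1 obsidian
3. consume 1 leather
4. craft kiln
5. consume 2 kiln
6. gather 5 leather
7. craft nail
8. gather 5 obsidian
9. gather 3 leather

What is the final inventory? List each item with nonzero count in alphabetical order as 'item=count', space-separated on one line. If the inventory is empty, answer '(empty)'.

After 1 (gather 1 leather): leather=1
After 2 (gather 1 obsidian): leather=1 obsidian=1
After 3 (consume 1 leather): obsidian=1
After 4 (craft kiln): kiln=2
After 5 (consume 2 kiln): (empty)
After 6 (gather 5 leather): leather=5
After 7 (craft nail): leather=2 nail=2
After 8 (gather 5 obsidian): leather=2 nail=2 obsidian=5
After 9 (gather 3 leather): leather=5 nail=2 obsidian=5

Answer: leather=5 nail=2 obsidian=5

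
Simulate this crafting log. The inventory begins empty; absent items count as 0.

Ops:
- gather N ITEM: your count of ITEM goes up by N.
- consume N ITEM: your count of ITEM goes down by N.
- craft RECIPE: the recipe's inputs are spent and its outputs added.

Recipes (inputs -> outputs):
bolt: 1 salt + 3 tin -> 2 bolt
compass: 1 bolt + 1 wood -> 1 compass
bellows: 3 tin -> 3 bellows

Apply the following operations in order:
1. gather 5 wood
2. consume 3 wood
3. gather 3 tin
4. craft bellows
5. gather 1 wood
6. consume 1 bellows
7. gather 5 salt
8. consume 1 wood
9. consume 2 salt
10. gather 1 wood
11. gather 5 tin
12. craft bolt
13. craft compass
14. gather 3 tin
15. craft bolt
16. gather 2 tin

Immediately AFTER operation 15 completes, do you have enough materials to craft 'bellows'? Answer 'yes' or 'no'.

Answer: no

Derivation:
After 1 (gather 5 wood): wood=5
After 2 (consume 3 wood): wood=2
After 3 (gather 3 tin): tin=3 wood=2
After 4 (craft bellows): bellows=3 wood=2
After 5 (gather 1 wood): bellows=3 wood=3
After 6 (consume 1 bellows): bellows=2 wood=3
After 7 (gather 5 salt): bellows=2 salt=5 wood=3
After 8 (consume 1 wood): bellows=2 salt=5 wood=2
After 9 (consume 2 salt): bellows=2 salt=3 wood=2
After 10 (gather 1 wood): bellows=2 salt=3 wood=3
After 11 (gather 5 tin): bellows=2 salt=3 tin=5 wood=3
After 12 (craft bolt): bellows=2 bolt=2 salt=2 tin=2 wood=3
After 13 (craft compass): bellows=2 bolt=1 compass=1 salt=2 tin=2 wood=2
After 14 (gather 3 tin): bellows=2 bolt=1 compass=1 salt=2 tin=5 wood=2
After 15 (craft bolt): bellows=2 bolt=3 compass=1 salt=1 tin=2 wood=2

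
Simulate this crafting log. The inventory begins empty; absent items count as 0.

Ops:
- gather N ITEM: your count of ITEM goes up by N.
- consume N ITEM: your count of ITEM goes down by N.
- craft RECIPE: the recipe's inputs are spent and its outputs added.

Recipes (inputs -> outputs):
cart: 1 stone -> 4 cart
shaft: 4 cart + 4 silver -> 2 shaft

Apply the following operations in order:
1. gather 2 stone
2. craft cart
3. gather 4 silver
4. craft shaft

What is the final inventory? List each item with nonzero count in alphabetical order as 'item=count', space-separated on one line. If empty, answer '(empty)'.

After 1 (gather 2 stone): stone=2
After 2 (craft cart): cart=4 stone=1
After 3 (gather 4 silver): cart=4 silver=4 stone=1
After 4 (craft shaft): shaft=2 stone=1

Answer: shaft=2 stone=1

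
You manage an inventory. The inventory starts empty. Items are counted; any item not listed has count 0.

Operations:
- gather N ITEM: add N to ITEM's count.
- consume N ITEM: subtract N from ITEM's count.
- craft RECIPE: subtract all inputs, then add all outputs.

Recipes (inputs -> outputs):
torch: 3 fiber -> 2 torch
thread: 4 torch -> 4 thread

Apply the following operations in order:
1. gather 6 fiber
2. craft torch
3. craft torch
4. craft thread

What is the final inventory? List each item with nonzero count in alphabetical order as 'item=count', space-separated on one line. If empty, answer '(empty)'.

Answer: thread=4

Derivation:
After 1 (gather 6 fiber): fiber=6
After 2 (craft torch): fiber=3 torch=2
After 3 (craft torch): torch=4
After 4 (craft thread): thread=4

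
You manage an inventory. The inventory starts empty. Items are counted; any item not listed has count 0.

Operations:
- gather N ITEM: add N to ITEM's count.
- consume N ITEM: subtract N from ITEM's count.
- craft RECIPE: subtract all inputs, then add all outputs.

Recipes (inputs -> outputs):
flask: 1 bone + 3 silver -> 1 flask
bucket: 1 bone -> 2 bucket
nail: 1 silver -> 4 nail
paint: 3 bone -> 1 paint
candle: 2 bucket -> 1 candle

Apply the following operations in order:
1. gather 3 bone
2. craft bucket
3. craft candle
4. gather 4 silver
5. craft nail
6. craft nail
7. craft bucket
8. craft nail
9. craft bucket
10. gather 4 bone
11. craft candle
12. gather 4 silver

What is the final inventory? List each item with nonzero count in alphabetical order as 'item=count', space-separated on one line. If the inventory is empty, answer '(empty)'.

After 1 (gather 3 bone): bone=3
After 2 (craft bucket): bone=2 bucket=2
After 3 (craft candle): bone=2 candle=1
After 4 (gather 4 silver): bone=2 candle=1 silver=4
After 5 (craft nail): bone=2 candle=1 nail=4 silver=3
After 6 (craft nail): bone=2 candle=1 nail=8 silver=2
After 7 (craft bucket): bone=1 bucket=2 candle=1 nail=8 silver=2
After 8 (craft nail): bone=1 bucket=2 candle=1 nail=12 silver=1
After 9 (craft bucket): bucket=4 candle=1 nail=12 silver=1
After 10 (gather 4 bone): bone=4 bucket=4 candle=1 nail=12 silver=1
After 11 (craft candle): bone=4 bucket=2 candle=2 nail=12 silver=1
After 12 (gather 4 silver): bone=4 bucket=2 candle=2 nail=12 silver=5

Answer: bone=4 bucket=2 candle=2 nail=12 silver=5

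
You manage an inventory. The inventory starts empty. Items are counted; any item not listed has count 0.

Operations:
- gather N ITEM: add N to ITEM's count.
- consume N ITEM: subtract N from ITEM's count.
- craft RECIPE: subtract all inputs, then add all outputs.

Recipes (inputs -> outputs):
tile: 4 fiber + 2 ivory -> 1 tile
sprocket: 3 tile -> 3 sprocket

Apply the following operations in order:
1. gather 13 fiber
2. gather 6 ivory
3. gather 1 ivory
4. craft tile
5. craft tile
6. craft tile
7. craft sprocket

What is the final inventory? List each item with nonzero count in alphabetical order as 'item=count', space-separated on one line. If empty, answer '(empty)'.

After 1 (gather 13 fiber): fiber=13
After 2 (gather 6 ivory): fiber=13 ivory=6
After 3 (gather 1 ivory): fiber=13 ivory=7
After 4 (craft tile): fiber=9 ivory=5 tile=1
After 5 (craft tile): fiber=5 ivory=3 tile=2
After 6 (craft tile): fiber=1 ivory=1 tile=3
After 7 (craft sprocket): fiber=1 ivory=1 sprocket=3

Answer: fiber=1 ivory=1 sprocket=3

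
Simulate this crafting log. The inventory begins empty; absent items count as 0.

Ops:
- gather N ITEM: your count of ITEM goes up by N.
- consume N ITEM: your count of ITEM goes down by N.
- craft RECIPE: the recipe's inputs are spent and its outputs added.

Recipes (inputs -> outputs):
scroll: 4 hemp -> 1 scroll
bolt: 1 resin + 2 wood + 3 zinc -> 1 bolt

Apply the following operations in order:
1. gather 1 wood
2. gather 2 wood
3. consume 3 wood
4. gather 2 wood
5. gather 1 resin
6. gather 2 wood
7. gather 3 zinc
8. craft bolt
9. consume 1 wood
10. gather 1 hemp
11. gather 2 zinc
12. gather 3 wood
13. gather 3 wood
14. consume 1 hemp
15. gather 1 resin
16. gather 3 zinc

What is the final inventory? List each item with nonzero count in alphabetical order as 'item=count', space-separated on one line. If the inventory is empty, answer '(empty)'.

Answer: bolt=1 resin=1 wood=7 zinc=5

Derivation:
After 1 (gather 1 wood): wood=1
After 2 (gather 2 wood): wood=3
After 3 (consume 3 wood): (empty)
After 4 (gather 2 wood): wood=2
After 5 (gather 1 resin): resin=1 wood=2
After 6 (gather 2 wood): resin=1 wood=4
After 7 (gather 3 zinc): resin=1 wood=4 zinc=3
After 8 (craft bolt): bolt=1 wood=2
After 9 (consume 1 wood): bolt=1 wood=1
After 10 (gather 1 hemp): bolt=1 hemp=1 wood=1
After 11 (gather 2 zinc): bolt=1 hemp=1 wood=1 zinc=2
After 12 (gather 3 wood): bolt=1 hemp=1 wood=4 zinc=2
After 13 (gather 3 wood): bolt=1 hemp=1 wood=7 zinc=2
After 14 (consume 1 hemp): bolt=1 wood=7 zinc=2
After 15 (gather 1 resin): bolt=1 resin=1 wood=7 zinc=2
After 16 (gather 3 zinc): bolt=1 resin=1 wood=7 zinc=5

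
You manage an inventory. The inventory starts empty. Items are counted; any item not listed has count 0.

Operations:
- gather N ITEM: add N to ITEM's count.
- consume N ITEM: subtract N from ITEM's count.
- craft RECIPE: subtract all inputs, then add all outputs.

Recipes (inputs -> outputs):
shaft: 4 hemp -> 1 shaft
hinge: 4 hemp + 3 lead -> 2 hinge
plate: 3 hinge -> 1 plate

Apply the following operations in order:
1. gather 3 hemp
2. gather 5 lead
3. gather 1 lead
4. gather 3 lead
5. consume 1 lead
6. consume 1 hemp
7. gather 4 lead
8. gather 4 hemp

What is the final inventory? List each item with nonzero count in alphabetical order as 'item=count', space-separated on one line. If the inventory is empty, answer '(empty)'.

After 1 (gather 3 hemp): hemp=3
After 2 (gather 5 lead): hemp=3 lead=5
After 3 (gather 1 lead): hemp=3 lead=6
After 4 (gather 3 lead): hemp=3 lead=9
After 5 (consume 1 lead): hemp=3 lead=8
After 6 (consume 1 hemp): hemp=2 lead=8
After 7 (gather 4 lead): hemp=2 lead=12
After 8 (gather 4 hemp): hemp=6 lead=12

Answer: hemp=6 lead=12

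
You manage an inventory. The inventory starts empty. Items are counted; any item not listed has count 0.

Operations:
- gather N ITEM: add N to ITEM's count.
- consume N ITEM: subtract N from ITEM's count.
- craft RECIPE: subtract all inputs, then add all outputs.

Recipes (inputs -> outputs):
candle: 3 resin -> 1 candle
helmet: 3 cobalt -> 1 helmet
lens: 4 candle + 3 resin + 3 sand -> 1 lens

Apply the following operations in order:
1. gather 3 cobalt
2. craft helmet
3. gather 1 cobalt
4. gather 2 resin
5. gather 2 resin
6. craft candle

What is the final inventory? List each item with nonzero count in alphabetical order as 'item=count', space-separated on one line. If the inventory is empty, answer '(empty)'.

Answer: candle=1 cobalt=1 helmet=1 resin=1

Derivation:
After 1 (gather 3 cobalt): cobalt=3
After 2 (craft helmet): helmet=1
After 3 (gather 1 cobalt): cobalt=1 helmet=1
After 4 (gather 2 resin): cobalt=1 helmet=1 resin=2
After 5 (gather 2 resin): cobalt=1 helmet=1 resin=4
After 6 (craft candle): candle=1 cobalt=1 helmet=1 resin=1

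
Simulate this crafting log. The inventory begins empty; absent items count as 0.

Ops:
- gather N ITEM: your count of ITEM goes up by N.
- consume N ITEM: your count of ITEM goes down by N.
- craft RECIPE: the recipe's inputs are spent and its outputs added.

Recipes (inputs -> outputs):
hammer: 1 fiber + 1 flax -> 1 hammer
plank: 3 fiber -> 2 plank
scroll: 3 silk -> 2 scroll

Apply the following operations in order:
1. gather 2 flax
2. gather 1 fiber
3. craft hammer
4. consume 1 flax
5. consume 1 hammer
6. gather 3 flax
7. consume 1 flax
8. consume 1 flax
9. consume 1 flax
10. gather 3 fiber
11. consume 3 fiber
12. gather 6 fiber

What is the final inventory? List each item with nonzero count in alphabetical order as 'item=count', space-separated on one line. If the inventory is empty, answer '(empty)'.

After 1 (gather 2 flax): flax=2
After 2 (gather 1 fiber): fiber=1 flax=2
After 3 (craft hammer): flax=1 hammer=1
After 4 (consume 1 flax): hammer=1
After 5 (consume 1 hammer): (empty)
After 6 (gather 3 flax): flax=3
After 7 (consume 1 flax): flax=2
After 8 (consume 1 flax): flax=1
After 9 (consume 1 flax): (empty)
After 10 (gather 3 fiber): fiber=3
After 11 (consume 3 fiber): (empty)
After 12 (gather 6 fiber): fiber=6

Answer: fiber=6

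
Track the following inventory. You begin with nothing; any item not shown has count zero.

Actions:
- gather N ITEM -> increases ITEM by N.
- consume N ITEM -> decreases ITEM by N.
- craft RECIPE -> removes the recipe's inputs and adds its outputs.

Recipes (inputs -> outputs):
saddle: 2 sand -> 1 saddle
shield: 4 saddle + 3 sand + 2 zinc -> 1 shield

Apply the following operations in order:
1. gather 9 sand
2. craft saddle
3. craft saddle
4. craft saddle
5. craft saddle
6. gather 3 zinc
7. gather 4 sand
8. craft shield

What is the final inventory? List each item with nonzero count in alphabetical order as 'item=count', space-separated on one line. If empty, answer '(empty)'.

Answer: sand=2 shield=1 zinc=1

Derivation:
After 1 (gather 9 sand): sand=9
After 2 (craft saddle): saddle=1 sand=7
After 3 (craft saddle): saddle=2 sand=5
After 4 (craft saddle): saddle=3 sand=3
After 5 (craft saddle): saddle=4 sand=1
After 6 (gather 3 zinc): saddle=4 sand=1 zinc=3
After 7 (gather 4 sand): saddle=4 sand=5 zinc=3
After 8 (craft shield): sand=2 shield=1 zinc=1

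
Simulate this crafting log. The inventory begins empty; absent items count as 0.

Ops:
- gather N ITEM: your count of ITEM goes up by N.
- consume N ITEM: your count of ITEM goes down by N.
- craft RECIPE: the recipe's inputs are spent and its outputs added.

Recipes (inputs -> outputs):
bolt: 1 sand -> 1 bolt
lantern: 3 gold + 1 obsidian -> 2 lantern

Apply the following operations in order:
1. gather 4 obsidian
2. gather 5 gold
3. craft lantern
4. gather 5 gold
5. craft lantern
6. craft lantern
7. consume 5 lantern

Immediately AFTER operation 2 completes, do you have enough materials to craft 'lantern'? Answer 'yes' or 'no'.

After 1 (gather 4 obsidian): obsidian=4
After 2 (gather 5 gold): gold=5 obsidian=4

Answer: yes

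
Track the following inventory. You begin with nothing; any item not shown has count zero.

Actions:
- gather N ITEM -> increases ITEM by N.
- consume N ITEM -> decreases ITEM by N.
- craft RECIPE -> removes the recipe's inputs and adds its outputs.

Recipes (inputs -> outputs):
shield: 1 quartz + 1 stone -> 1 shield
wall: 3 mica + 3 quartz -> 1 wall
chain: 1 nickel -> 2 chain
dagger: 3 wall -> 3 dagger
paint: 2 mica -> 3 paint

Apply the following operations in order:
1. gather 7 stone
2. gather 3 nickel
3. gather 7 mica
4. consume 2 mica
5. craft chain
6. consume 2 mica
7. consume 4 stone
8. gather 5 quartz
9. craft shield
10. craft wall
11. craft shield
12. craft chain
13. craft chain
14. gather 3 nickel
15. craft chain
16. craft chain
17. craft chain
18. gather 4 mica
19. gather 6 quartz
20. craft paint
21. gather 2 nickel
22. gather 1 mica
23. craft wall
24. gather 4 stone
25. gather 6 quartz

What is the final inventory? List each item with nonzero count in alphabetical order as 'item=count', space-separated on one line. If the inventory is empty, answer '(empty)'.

After 1 (gather 7 stone): stone=7
After 2 (gather 3 nickel): nickel=3 stone=7
After 3 (gather 7 mica): mica=7 nickel=3 stone=7
After 4 (consume 2 mica): mica=5 nickel=3 stone=7
After 5 (craft chain): chain=2 mica=5 nickel=2 stone=7
After 6 (consume 2 mica): chain=2 mica=3 nickel=2 stone=7
After 7 (consume 4 stone): chain=2 mica=3 nickel=2 stone=3
After 8 (gather 5 quartz): chain=2 mica=3 nickel=2 quartz=5 stone=3
After 9 (craft shield): chain=2 mica=3 nickel=2 quartz=4 shield=1 stone=2
After 10 (craft wall): chain=2 nickel=2 quartz=1 shield=1 stone=2 wall=1
After 11 (craft shield): chain=2 nickel=2 shield=2 stone=1 wall=1
After 12 (craft chain): chain=4 nickel=1 shield=2 stone=1 wall=1
After 13 (craft chain): chain=6 shield=2 stone=1 wall=1
After 14 (gather 3 nickel): chain=6 nickel=3 shield=2 stone=1 wall=1
After 15 (craft chain): chain=8 nickel=2 shield=2 stone=1 wall=1
After 16 (craft chain): chain=10 nickel=1 shield=2 stone=1 wall=1
After 17 (craft chain): chain=12 shield=2 stone=1 wall=1
After 18 (gather 4 mica): chain=12 mica=4 shield=2 stone=1 wall=1
After 19 (gather 6 quartz): chain=12 mica=4 quartz=6 shield=2 stone=1 wall=1
After 20 (craft paint): chain=12 mica=2 paint=3 quartz=6 shield=2 stone=1 wall=1
After 21 (gather 2 nickel): chain=12 mica=2 nickel=2 paint=3 quartz=6 shield=2 stone=1 wall=1
After 22 (gather 1 mica): chain=12 mica=3 nickel=2 paint=3 quartz=6 shield=2 stone=1 wall=1
After 23 (craft wall): chain=12 nickel=2 paint=3 quartz=3 shield=2 stone=1 wall=2
After 24 (gather 4 stone): chain=12 nickel=2 paint=3 quartz=3 shield=2 stone=5 wall=2
After 25 (gather 6 quartz): chain=12 nickel=2 paint=3 quartz=9 shield=2 stone=5 wall=2

Answer: chain=12 nickel=2 paint=3 quartz=9 shield=2 stone=5 wall=2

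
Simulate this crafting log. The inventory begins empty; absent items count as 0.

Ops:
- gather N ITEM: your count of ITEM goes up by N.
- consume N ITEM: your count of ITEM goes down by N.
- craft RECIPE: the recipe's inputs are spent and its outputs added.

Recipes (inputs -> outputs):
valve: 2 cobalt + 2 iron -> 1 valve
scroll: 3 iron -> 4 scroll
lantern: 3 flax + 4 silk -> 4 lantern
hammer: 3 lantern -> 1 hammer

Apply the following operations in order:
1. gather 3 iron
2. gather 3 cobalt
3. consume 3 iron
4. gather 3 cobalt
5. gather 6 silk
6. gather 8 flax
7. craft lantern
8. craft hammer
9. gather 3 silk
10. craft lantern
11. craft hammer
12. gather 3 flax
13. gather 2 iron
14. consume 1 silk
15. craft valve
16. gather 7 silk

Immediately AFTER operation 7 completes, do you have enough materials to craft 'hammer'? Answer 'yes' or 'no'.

After 1 (gather 3 iron): iron=3
After 2 (gather 3 cobalt): cobalt=3 iron=3
After 3 (consume 3 iron): cobalt=3
After 4 (gather 3 cobalt): cobalt=6
After 5 (gather 6 silk): cobalt=6 silk=6
After 6 (gather 8 flax): cobalt=6 flax=8 silk=6
After 7 (craft lantern): cobalt=6 flax=5 lantern=4 silk=2

Answer: yes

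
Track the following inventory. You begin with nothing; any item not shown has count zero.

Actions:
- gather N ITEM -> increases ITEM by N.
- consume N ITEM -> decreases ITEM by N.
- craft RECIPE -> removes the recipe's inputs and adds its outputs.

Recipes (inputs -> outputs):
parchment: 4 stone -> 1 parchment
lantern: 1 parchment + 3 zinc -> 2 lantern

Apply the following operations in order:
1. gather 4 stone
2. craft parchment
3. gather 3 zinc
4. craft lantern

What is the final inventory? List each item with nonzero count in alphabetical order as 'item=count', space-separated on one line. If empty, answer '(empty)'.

Answer: lantern=2

Derivation:
After 1 (gather 4 stone): stone=4
After 2 (craft parchment): parchment=1
After 3 (gather 3 zinc): parchment=1 zinc=3
After 4 (craft lantern): lantern=2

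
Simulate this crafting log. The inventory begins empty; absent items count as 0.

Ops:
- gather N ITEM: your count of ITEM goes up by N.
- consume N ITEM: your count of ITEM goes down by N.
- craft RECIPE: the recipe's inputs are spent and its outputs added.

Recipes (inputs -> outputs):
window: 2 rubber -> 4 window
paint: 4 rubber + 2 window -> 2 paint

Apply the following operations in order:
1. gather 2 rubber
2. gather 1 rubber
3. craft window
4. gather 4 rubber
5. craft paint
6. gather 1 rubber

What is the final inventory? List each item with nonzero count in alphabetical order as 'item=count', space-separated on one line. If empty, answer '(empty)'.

After 1 (gather 2 rubber): rubber=2
After 2 (gather 1 rubber): rubber=3
After 3 (craft window): rubber=1 window=4
After 4 (gather 4 rubber): rubber=5 window=4
After 5 (craft paint): paint=2 rubber=1 window=2
After 6 (gather 1 rubber): paint=2 rubber=2 window=2

Answer: paint=2 rubber=2 window=2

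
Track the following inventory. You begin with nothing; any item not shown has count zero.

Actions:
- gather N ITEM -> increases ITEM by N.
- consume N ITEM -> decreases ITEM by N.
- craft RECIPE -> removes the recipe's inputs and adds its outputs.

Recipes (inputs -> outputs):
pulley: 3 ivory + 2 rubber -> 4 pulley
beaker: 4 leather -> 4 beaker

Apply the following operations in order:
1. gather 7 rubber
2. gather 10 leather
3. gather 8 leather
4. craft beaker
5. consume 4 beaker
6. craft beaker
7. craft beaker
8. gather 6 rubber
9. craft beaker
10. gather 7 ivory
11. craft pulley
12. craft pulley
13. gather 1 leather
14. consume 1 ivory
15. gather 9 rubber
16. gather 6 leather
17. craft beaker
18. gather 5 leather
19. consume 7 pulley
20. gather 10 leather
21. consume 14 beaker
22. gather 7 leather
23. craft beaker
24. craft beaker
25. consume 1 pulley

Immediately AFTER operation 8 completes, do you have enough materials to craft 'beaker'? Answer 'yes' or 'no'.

Answer: yes

Derivation:
After 1 (gather 7 rubber): rubber=7
After 2 (gather 10 leather): leather=10 rubber=7
After 3 (gather 8 leather): leather=18 rubber=7
After 4 (craft beaker): beaker=4 leather=14 rubber=7
After 5 (consume 4 beaker): leather=14 rubber=7
After 6 (craft beaker): beaker=4 leather=10 rubber=7
After 7 (craft beaker): beaker=8 leather=6 rubber=7
After 8 (gather 6 rubber): beaker=8 leather=6 rubber=13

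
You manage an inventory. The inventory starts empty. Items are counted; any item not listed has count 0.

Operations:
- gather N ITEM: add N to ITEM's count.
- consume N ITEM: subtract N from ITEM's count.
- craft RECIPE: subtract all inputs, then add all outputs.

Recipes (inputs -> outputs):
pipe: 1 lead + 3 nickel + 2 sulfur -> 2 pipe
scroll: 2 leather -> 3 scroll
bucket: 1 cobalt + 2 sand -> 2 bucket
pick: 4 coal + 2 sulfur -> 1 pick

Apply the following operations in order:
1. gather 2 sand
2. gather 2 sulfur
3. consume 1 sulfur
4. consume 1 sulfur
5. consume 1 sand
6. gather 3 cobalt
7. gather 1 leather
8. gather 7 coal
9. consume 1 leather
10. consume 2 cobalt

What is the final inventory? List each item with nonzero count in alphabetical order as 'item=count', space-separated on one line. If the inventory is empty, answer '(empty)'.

After 1 (gather 2 sand): sand=2
After 2 (gather 2 sulfur): sand=2 sulfur=2
After 3 (consume 1 sulfur): sand=2 sulfur=1
After 4 (consume 1 sulfur): sand=2
After 5 (consume 1 sand): sand=1
After 6 (gather 3 cobalt): cobalt=3 sand=1
After 7 (gather 1 leather): cobalt=3 leather=1 sand=1
After 8 (gather 7 coal): coal=7 cobalt=3 leather=1 sand=1
After 9 (consume 1 leather): coal=7 cobalt=3 sand=1
After 10 (consume 2 cobalt): coal=7 cobalt=1 sand=1

Answer: coal=7 cobalt=1 sand=1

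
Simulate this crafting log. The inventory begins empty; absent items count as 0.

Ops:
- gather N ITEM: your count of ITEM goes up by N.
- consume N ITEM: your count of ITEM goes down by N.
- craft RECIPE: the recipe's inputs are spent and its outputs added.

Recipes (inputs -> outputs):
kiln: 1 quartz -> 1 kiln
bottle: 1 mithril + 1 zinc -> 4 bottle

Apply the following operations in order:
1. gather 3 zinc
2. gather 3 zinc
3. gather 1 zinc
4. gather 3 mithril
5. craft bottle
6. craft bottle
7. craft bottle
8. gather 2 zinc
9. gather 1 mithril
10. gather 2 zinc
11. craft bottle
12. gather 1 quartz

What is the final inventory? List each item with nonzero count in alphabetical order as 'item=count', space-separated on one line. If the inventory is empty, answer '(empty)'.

After 1 (gather 3 zinc): zinc=3
After 2 (gather 3 zinc): zinc=6
After 3 (gather 1 zinc): zinc=7
After 4 (gather 3 mithril): mithril=3 zinc=7
After 5 (craft bottle): bottle=4 mithril=2 zinc=6
After 6 (craft bottle): bottle=8 mithril=1 zinc=5
After 7 (craft bottle): bottle=12 zinc=4
After 8 (gather 2 zinc): bottle=12 zinc=6
After 9 (gather 1 mithril): bottle=12 mithril=1 zinc=6
After 10 (gather 2 zinc): bottle=12 mithril=1 zinc=8
After 11 (craft bottle): bottle=16 zinc=7
After 12 (gather 1 quartz): bottle=16 quartz=1 zinc=7

Answer: bottle=16 quartz=1 zinc=7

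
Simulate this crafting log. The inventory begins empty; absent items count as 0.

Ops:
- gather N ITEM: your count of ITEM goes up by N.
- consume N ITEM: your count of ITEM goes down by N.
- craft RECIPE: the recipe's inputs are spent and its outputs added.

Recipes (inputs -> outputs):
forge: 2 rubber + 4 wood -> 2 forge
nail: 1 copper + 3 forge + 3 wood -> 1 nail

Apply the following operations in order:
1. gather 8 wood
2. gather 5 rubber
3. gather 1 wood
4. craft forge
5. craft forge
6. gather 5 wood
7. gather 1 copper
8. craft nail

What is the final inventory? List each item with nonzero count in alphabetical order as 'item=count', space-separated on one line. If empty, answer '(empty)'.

After 1 (gather 8 wood): wood=8
After 2 (gather 5 rubber): rubber=5 wood=8
After 3 (gather 1 wood): rubber=5 wood=9
After 4 (craft forge): forge=2 rubber=3 wood=5
After 5 (craft forge): forge=4 rubber=1 wood=1
After 6 (gather 5 wood): forge=4 rubber=1 wood=6
After 7 (gather 1 copper): copper=1 forge=4 rubber=1 wood=6
After 8 (craft nail): forge=1 nail=1 rubber=1 wood=3

Answer: forge=1 nail=1 rubber=1 wood=3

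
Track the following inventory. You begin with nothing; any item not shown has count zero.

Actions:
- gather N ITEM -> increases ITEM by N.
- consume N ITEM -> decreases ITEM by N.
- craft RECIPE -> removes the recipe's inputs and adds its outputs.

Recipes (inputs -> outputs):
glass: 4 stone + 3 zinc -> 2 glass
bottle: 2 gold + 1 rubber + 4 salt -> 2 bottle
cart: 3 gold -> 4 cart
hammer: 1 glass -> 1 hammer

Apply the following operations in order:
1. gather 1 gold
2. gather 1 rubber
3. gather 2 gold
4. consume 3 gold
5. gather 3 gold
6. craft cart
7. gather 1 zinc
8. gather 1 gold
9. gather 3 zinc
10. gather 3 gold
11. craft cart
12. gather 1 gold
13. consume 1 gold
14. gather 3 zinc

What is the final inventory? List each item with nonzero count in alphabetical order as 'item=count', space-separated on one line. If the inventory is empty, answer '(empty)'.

After 1 (gather 1 gold): gold=1
After 2 (gather 1 rubber): gold=1 rubber=1
After 3 (gather 2 gold): gold=3 rubber=1
After 4 (consume 3 gold): rubber=1
After 5 (gather 3 gold): gold=3 rubber=1
After 6 (craft cart): cart=4 rubber=1
After 7 (gather 1 zinc): cart=4 rubber=1 zinc=1
After 8 (gather 1 gold): cart=4 gold=1 rubber=1 zinc=1
After 9 (gather 3 zinc): cart=4 gold=1 rubber=1 zinc=4
After 10 (gather 3 gold): cart=4 gold=4 rubber=1 zinc=4
After 11 (craft cart): cart=8 gold=1 rubber=1 zinc=4
After 12 (gather 1 gold): cart=8 gold=2 rubber=1 zinc=4
After 13 (consume 1 gold): cart=8 gold=1 rubber=1 zinc=4
After 14 (gather 3 zinc): cart=8 gold=1 rubber=1 zinc=7

Answer: cart=8 gold=1 rubber=1 zinc=7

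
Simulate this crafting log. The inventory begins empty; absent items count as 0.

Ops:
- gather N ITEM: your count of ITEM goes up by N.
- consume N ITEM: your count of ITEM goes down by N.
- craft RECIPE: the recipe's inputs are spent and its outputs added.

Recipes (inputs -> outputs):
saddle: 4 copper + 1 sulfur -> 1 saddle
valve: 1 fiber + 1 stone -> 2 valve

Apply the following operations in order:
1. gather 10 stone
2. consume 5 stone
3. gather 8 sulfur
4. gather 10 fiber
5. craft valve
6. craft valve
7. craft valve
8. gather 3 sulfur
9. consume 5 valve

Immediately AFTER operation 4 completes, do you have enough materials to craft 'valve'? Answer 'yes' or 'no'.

After 1 (gather 10 stone): stone=10
After 2 (consume 5 stone): stone=5
After 3 (gather 8 sulfur): stone=5 sulfur=8
After 4 (gather 10 fiber): fiber=10 stone=5 sulfur=8

Answer: yes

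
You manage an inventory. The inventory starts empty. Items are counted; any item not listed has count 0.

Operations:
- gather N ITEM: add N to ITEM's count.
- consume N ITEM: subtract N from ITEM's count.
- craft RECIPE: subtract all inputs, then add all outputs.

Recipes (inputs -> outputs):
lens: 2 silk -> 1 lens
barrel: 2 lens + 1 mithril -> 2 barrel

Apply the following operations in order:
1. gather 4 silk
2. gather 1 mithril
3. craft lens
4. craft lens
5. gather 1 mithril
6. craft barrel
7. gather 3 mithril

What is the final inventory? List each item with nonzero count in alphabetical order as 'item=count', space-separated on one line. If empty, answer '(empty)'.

Answer: barrel=2 mithril=4

Derivation:
After 1 (gather 4 silk): silk=4
After 2 (gather 1 mithril): mithril=1 silk=4
After 3 (craft lens): lens=1 mithril=1 silk=2
After 4 (craft lens): lens=2 mithril=1
After 5 (gather 1 mithril): lens=2 mithril=2
After 6 (craft barrel): barrel=2 mithril=1
After 7 (gather 3 mithril): barrel=2 mithril=4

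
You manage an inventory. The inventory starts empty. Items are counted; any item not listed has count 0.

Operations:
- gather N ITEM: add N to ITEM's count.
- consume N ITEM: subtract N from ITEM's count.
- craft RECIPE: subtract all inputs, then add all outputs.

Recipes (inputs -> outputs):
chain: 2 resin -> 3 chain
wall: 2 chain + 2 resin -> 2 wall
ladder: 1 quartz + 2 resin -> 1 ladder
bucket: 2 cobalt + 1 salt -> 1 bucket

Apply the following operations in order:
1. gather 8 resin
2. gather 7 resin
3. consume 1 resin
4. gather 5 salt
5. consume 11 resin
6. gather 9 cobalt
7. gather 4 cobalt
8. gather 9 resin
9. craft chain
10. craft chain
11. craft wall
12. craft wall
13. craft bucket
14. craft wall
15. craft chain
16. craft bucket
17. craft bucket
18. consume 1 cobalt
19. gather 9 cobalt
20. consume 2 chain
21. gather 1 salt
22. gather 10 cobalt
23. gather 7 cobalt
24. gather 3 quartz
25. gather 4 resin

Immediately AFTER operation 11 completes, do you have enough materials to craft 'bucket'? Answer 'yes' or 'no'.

After 1 (gather 8 resin): resin=8
After 2 (gather 7 resin): resin=15
After 3 (consume 1 resin): resin=14
After 4 (gather 5 salt): resin=14 salt=5
After 5 (consume 11 resin): resin=3 salt=5
After 6 (gather 9 cobalt): cobalt=9 resin=3 salt=5
After 7 (gather 4 cobalt): cobalt=13 resin=3 salt=5
After 8 (gather 9 resin): cobalt=13 resin=12 salt=5
After 9 (craft chain): chain=3 cobalt=13 resin=10 salt=5
After 10 (craft chain): chain=6 cobalt=13 resin=8 salt=5
After 11 (craft wall): chain=4 cobalt=13 resin=6 salt=5 wall=2

Answer: yes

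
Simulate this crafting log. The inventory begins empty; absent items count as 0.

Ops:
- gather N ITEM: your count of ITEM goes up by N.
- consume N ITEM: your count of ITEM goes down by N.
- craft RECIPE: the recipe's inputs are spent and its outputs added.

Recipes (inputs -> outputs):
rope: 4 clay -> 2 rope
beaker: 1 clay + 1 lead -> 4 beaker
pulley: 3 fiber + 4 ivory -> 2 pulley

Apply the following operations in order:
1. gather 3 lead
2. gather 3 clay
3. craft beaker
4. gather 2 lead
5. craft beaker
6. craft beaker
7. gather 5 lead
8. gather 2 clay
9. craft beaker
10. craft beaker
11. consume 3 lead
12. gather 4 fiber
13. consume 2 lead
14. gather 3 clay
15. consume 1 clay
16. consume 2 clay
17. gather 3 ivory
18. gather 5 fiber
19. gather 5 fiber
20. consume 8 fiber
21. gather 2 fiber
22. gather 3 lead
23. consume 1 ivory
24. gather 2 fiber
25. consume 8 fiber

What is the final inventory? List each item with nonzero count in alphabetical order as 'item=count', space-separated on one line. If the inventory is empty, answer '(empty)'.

After 1 (gather 3 lead): lead=3
After 2 (gather 3 clay): clay=3 lead=3
After 3 (craft beaker): beaker=4 clay=2 lead=2
After 4 (gather 2 lead): beaker=4 clay=2 lead=4
After 5 (craft beaker): beaker=8 clay=1 lead=3
After 6 (craft beaker): beaker=12 lead=2
After 7 (gather 5 lead): beaker=12 lead=7
After 8 (gather 2 clay): beaker=12 clay=2 lead=7
After 9 (craft beaker): beaker=16 clay=1 lead=6
After 10 (craft beaker): beaker=20 lead=5
After 11 (consume 3 lead): beaker=20 lead=2
After 12 (gather 4 fiber): beaker=20 fiber=4 lead=2
After 13 (consume 2 lead): beaker=20 fiber=4
After 14 (gather 3 clay): beaker=20 clay=3 fiber=4
After 15 (consume 1 clay): beaker=20 clay=2 fiber=4
After 16 (consume 2 clay): beaker=20 fiber=4
After 17 (gather 3 ivory): beaker=20 fiber=4 ivory=3
After 18 (gather 5 fiber): beaker=20 fiber=9 ivory=3
After 19 (gather 5 fiber): beaker=20 fiber=14 ivory=3
After 20 (consume 8 fiber): beaker=20 fiber=6 ivory=3
After 21 (gather 2 fiber): beaker=20 fiber=8 ivory=3
After 22 (gather 3 lead): beaker=20 fiber=8 ivory=3 lead=3
After 23 (consume 1 ivory): beaker=20 fiber=8 ivory=2 lead=3
After 24 (gather 2 fiber): beaker=20 fiber=10 ivory=2 lead=3
After 25 (consume 8 fiber): beaker=20 fiber=2 ivory=2 lead=3

Answer: beaker=20 fiber=2 ivory=2 lead=3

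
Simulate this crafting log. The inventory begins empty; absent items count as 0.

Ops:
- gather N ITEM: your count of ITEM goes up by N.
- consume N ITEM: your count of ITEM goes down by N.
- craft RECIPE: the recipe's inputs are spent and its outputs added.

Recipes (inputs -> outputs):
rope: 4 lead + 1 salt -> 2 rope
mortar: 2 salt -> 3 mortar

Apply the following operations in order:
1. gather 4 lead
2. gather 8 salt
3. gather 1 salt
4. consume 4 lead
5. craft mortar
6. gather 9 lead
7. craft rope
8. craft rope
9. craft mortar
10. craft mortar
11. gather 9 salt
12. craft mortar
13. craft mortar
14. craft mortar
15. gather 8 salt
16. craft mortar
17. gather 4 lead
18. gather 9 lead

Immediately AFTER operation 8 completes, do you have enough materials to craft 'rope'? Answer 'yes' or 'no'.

After 1 (gather 4 lead): lead=4
After 2 (gather 8 salt): lead=4 salt=8
After 3 (gather 1 salt): lead=4 salt=9
After 4 (consume 4 lead): salt=9
After 5 (craft mortar): mortar=3 salt=7
After 6 (gather 9 lead): lead=9 mortar=3 salt=7
After 7 (craft rope): lead=5 mortar=3 rope=2 salt=6
After 8 (craft rope): lead=1 mortar=3 rope=4 salt=5

Answer: no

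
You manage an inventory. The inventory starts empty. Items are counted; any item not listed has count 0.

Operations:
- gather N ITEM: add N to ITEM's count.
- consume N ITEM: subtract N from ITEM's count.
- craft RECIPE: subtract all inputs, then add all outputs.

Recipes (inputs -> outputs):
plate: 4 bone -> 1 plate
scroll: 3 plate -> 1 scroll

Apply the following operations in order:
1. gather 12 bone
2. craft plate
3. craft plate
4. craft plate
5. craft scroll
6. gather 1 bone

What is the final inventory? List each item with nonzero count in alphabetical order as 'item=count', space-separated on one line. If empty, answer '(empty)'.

Answer: bone=1 scroll=1

Derivation:
After 1 (gather 12 bone): bone=12
After 2 (craft plate): bone=8 plate=1
After 3 (craft plate): bone=4 plate=2
After 4 (craft plate): plate=3
After 5 (craft scroll): scroll=1
After 6 (gather 1 bone): bone=1 scroll=1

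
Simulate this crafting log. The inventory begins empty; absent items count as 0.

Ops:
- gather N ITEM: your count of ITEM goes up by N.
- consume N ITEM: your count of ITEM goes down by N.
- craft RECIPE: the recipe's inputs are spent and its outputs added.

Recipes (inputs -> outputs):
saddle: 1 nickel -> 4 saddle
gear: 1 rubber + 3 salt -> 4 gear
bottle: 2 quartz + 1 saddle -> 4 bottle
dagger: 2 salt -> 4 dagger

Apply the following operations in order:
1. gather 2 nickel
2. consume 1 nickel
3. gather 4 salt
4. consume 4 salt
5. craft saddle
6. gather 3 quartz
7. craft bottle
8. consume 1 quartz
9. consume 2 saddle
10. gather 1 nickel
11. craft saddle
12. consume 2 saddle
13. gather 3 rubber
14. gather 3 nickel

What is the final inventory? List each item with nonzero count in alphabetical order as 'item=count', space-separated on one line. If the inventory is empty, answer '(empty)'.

After 1 (gather 2 nickel): nickel=2
After 2 (consume 1 nickel): nickel=1
After 3 (gather 4 salt): nickel=1 salt=4
After 4 (consume 4 salt): nickel=1
After 5 (craft saddle): saddle=4
After 6 (gather 3 quartz): quartz=3 saddle=4
After 7 (craft bottle): bottle=4 quartz=1 saddle=3
After 8 (consume 1 quartz): bottle=4 saddle=3
After 9 (consume 2 saddle): bottle=4 saddle=1
After 10 (gather 1 nickel): bottle=4 nickel=1 saddle=1
After 11 (craft saddle): bottle=4 saddle=5
After 12 (consume 2 saddle): bottle=4 saddle=3
After 13 (gather 3 rubber): bottle=4 rubber=3 saddle=3
After 14 (gather 3 nickel): bottle=4 nickel=3 rubber=3 saddle=3

Answer: bottle=4 nickel=3 rubber=3 saddle=3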